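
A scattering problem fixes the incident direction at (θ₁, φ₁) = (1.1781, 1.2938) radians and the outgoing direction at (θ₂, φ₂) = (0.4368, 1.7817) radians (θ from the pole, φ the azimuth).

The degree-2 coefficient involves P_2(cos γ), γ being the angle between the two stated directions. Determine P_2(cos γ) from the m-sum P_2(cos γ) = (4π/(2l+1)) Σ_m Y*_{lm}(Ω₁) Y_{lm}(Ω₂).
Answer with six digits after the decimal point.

0.218271

Summing Y*_{l m}(θ₁,φ₁)·Y_{l m}(θ₂,φ₂) over m ∈ [−2, 2]; prefactor 4π/(2·2+1) = 2.513274:
  m=-2: Y*=-0.28039 + 0.17345j  Y=-0.06307 + 0.02830j  product 0.01278 - 0.01888j
  m=-1: Y*=0.07469 + 0.26272j  Y=-0.06199 - 0.28957j  product 0.07145 - 0.03792j
  m=+0: Y*=-0.17683 + 0.00000j  Y=0.46145 + 0.00000j  product -0.08160 + 0.00000j
  m=+1: Y*=-0.07469 + 0.26272j  Y=0.06199 - 0.28957j  product 0.07145 + 0.03792j
  m=+2: Y*=-0.28039 - 0.17345j  Y=-0.06307 - 0.02830j  product 0.01278 + 0.01888j
Accumulated sum 0.08685 + 0.00000j; after 4π/(2l+1) scaling, 0.21827 + 0.00000j ⇒ P_2 = 0.218271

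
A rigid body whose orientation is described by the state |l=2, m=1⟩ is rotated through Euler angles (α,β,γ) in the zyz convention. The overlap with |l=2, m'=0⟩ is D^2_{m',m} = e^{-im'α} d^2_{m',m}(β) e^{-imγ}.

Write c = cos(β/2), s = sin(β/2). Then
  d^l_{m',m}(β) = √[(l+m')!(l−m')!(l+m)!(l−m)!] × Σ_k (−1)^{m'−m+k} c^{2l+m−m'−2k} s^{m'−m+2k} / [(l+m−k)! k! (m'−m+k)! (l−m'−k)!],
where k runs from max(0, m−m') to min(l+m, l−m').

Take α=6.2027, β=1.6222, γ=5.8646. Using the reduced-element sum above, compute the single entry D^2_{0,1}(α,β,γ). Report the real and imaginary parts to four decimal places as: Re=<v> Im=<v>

Re=-0.0574 Im=-0.0255

D^2_{0,1}(6.2027,1.6222,5.8646) = e^{-i·0·6.2027}·d^2_{0,1}(1.6222)·e^{-i·1·5.8646}. Compute d first:
c=cos(1.622200/2)=0.688701, s=sin(1.622200/2)=0.725045; N=√[2·2·6·1]=4.898979
k: max(0,(1)−(0))=1 … min(2+(1),2−(0))=2
  k=1: (−1)^0·4.8990/(2)·0.6887^3·0.7250^1 = +0.580141
  k=2: (−1)^1·4.8990/(2)·0.6887^1·0.7250^3 = -0.642986
d^2_{0,1}(1.6222) = +0.580141 -0.642986 = -0.062846
Attach z-rotation phases: D = e^{-i(0)(6.2027)}·(-0.062846)·e^{-i(1)(5.8646)} = -0.057420-0.025545i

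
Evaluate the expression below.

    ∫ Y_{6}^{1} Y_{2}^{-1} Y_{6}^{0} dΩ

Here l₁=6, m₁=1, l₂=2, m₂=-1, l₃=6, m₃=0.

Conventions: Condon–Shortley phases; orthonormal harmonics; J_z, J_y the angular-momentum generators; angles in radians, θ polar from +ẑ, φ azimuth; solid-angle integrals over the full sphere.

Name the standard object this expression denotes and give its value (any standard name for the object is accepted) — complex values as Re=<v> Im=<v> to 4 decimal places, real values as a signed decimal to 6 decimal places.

This is a Gaunt coefficient — the integral of a triple product of spherical harmonics over the sphere.
Rules hold: Σm=0, L=14 even, 4≤6≤8.
N = 13·5·13 = 845
Δ = 2!·10!·2!/15! = 1/90090
Racah Σ t=0..2: t=0:+1/69120 t=1:−1/14400 t=2:+1/69120 = -7/172800
⇒ 3j(6 2 6; 0 0 0)² = 14/715, sgn -1
Racah Σ t=0..1: t=0:+1/28800 t=1:−1/34560 = 1/172800
⇒ 3j(6 2 6; 1 -1 0)² = 1/1430, sgn +1
4πI² = N·(3j₀)²·(3jₘ)² = 7/605
I = -1·√(0.0115702/4π) = -0.03034355

Gaunt coefficient, -0.030344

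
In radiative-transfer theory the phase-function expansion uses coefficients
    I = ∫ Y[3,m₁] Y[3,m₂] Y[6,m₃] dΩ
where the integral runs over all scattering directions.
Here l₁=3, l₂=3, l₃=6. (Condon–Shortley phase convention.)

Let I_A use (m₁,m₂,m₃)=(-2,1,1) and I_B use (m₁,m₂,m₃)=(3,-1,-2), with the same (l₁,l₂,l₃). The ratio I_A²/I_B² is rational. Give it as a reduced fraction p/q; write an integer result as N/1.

Same 3,3,6: normalisation and zero-m 3j drop out of the ratio.
A: Δ: 0! 6! 6! / 13! → 1/12012; sum: t=0:+1/5760 = 1/5760; 3j²(3 3 6; -2 1 1) = Δ·Π!·Σ² = 5/572  (sign -1)
B: Δ: 0! 6! 6! / 13! → 1/12012; sum: t=0:+1/34560 = 1/34560; 3j²(3 3 6; 3 -1 -2) = Δ·Π!·Σ² = 1/429  (sign +1)
I_A²/I_B² = (5/572)/(1/429) = 15/4

15/4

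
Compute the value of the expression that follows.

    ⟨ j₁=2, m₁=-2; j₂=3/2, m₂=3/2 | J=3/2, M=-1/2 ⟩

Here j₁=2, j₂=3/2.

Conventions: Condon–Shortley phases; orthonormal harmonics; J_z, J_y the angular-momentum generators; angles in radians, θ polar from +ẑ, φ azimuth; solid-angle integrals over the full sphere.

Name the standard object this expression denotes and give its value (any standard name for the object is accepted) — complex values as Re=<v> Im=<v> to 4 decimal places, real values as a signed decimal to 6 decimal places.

Clebsch–Gordan coefficient, +√(2/5) ≈ +0.632456

This is a Clebsch–Gordan (vector-coupling) coefficient.
triangle: 2!×2!×1!/6! = 4/720
(j±m)!: 0!×4!×3!×0!×1!×2! = 288
prefactor² = (2J+1)×Δ×N² = 32/5
  k=2: +1/(2!×0!×2!×1!×0!×0!) = 1/4
Σ = 1/4  ⇒  CG² = 32/5×(1/4)² = 2/5
CG = +√(2/5) = +0.632456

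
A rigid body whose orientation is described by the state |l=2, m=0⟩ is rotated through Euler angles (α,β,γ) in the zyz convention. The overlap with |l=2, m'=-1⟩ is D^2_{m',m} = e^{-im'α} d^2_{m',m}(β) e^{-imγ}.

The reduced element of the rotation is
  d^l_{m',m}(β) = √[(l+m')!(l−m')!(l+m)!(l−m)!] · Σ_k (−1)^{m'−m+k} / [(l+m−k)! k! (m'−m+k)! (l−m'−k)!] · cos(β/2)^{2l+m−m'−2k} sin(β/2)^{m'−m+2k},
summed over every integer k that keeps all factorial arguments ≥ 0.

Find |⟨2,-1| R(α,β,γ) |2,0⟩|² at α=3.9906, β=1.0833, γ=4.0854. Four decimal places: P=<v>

Split into d^2_{-1,0}(β=1.0833) × two z-phases.
Half-angle: c=0.856859, s=0.515551. N=√(1·6·2·2)=4.898979
Admissible k: 1..2 (factorial args all ≥0)
  k=1: (−1)^0·4.8990/(2)·0.8569^3·0.5156^1 = +0.794466
  k=2: (−1)^1·4.8990/(2)·0.8569^1·0.5156^3 = -0.287607
d^2_{-1,0}(1.0833) = +0.794466 -0.287607 = +0.506859
|D^2_{-1,0}|² = |d^2_{-1,0}(β)|² = (+0.506859)² = 0.256906 (the z-rotation phases have unit modulus)

P=0.2569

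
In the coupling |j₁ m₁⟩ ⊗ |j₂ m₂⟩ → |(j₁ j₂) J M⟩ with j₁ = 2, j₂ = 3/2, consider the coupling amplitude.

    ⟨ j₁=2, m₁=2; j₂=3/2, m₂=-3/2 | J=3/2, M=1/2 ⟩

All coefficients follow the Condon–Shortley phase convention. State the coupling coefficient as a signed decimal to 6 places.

+√(2/5) = +0.632456

triangle: 2!·2!·1!/6! = 4/720
(j±m)!: 4!·0!·0!·3!·2!·1! = 288
prefactor² = (2J+1)·Δ·N² = 32/5
  k=0: +1/(0!·2!·0!·0!·2!·1!) = 1/4
Σ = 1/4  ⇒  CG² = 32/5·(1/4)² = 2/5
CG = +√(2/5) = +0.632456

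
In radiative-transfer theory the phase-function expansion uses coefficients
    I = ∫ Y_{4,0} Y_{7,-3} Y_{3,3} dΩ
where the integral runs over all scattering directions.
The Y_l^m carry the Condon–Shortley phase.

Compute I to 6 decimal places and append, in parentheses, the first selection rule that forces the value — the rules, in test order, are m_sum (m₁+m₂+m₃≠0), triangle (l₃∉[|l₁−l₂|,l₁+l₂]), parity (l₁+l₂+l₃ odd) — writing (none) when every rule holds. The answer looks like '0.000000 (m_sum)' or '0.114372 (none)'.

m-sum 0 ✓  L=14 even ✓  3≤3≤11 ✓
Π(2lᵢ+1) = 9×15×7 = 945
triangle coeff Δ(4,7,3) = 1/45045
Σ_t [4,4]: t=4:+1/20736 = 1/20736
(3j)²=35/1287 [(4 7 3; 0 0 0)], sign=-1
Σ_t [4,4]: t=4:+1/414720 = 1/414720
(3j)²=2/429 [(4 7 3; 0 -3 3)], sign=+1
⇒ 4πI² = 2450/20449
I = (-1)√(2450/20449/(4π)) = -0.09764322
No selection rule forces the value: the integral is nonzero (none).

-0.097643 (none)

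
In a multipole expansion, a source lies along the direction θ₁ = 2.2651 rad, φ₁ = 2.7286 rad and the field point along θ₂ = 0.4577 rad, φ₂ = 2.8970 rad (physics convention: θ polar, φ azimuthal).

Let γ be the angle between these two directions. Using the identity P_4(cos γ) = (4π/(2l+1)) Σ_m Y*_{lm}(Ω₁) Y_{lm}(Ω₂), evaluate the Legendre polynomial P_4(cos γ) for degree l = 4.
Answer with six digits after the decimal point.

Expand P_4 via completeness: Σ_{m} conj(Y_{4,m}) at Ω₁ times Y_{4,m} at Ω₂ —
  [-4]  conj(Y_{4,-4})(Ω₁) = -0.01252 - 0.15385j ; Y_{4,-4}(Ω₂) = 0.00942 + 0.01400j ; Δ = 0.00204 - 0.00162j
  [-3]  conj(Y_{4,-3})(Ω₁) = 0.11841 - 0.34367j ; Y_{4,-3}(Ω₂) = -0.07195 - 0.06488j ; Δ = -0.03082 + 0.01704j
  [-2]  conj(Y_{4,-2})(Ω₁) = 0.24987 - 0.27102j ; Y_{4,-2}(Ω₂) = 0.26714 + 0.14221j ; Δ = 0.10529 - 0.03687j
  [-1]  conj(Y_{4,-1})(Ω₁) = -0.02858 + 0.01252j ; Y_{4,-1}(Ω₂) = -0.47911 - 0.11958j ; Δ = 0.01519 - 0.00258j
  [+0]  conj(Y_{4,0})(Ω₁) = -0.36133 + 0.00000j ; Y_{4,0}(Ω₂) = 0.16121 + 0.00000j ; Δ = -0.05825 + 0.00000j
  [+1]  conj(Y_{4,1})(Ω₁) = 0.02858 + 0.01252j ; Y_{4,1}(Ω₂) = 0.47911 - 0.11958j ; Δ = 0.01519 + 0.00258j
  [+2]  conj(Y_{4,2})(Ω₁) = 0.24987 + 0.27102j ; Y_{4,2}(Ω₂) = 0.26714 - 0.14221j ; Δ = 0.10529 + 0.03687j
  [+3]  conj(Y_{4,3})(Ω₁) = -0.11841 - 0.34367j ; Y_{4,3}(Ω₂) = 0.07195 - 0.06488j ; Δ = -0.03082 - 0.01704j
  [+4]  conj(Y_{4,4})(Ω₁) = -0.01252 + 0.15385j ; Y_{4,4}(Ω₂) = 0.00942 - 0.01400j ; Δ = 0.00204 + 0.00162j
Accumulated sum 0.12516 + 0.00000j; after 4π/(2l+1) scaling, 0.17475 + 0.00000j ⇒ P_4 = 0.174751

0.174751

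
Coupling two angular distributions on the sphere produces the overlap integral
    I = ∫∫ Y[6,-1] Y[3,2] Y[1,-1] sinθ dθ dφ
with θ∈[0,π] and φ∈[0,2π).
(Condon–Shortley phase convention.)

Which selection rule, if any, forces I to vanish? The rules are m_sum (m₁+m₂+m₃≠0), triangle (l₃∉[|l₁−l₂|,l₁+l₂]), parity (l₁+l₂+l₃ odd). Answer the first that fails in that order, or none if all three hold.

m₁+m₂+m₃ = -1 + 2 − 1 = 0  ✓
triangle: need |l₁−l₂| ≤ l₃ ≤ l₁+l₂ = [3,9]; l₃=1 is outside  ✗
parity: l₁+l₂+l₃ = 10 is even

triangle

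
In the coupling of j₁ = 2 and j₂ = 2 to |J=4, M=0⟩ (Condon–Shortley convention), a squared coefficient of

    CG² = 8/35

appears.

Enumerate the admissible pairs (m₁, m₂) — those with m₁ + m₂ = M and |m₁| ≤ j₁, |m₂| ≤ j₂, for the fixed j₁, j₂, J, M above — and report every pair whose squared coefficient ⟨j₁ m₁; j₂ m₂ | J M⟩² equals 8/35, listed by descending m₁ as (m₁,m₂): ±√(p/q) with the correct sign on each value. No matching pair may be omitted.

(1,-1): +√(8/35); (-1,1): +√(8/35)

Admissible pairs with m₁+m₂ = M = 0: (-2,2), (-1,1), (0,0), (1,-1), (2,-2)
  (m₁,m₂)=(2,-2): CG² = 1/70, CG = +√(1/70)
  (m₁,m₂)=(1,-1): CG² = 8/35, CG = +√(8/35)   ← matches the target
  (m₁,m₂)=(0,0): CG² = 18/35, CG = +√(18/35)
  (m₁,m₂)=(-1,1): CG² = 8/35, CG = +√(8/35)   ← matches the target
  (m₁,m₂)=(-2,2): CG² = 1/70, CG = +√(1/70)
Pairs with CG² = 8/35: (1,-1): +√(8/35); (-1,1): +√(8/35)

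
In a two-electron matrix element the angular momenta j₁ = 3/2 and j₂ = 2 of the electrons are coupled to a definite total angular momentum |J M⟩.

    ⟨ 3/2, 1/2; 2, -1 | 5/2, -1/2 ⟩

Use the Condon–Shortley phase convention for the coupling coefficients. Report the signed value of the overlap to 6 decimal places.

+0.597614  (= +√(5/14))

j₁+j₂−J=1  J+j₁−j₂=2  J−j₁+j₂=3  j₁+j₂+J+1=7
(j₁±m₁, j₂±m₂, J±M) = (2,1,1,3,2,3)
P² = 72/35
sum k=0..1:
  [0] +1/2 = 1/2
  [1] −1/12 = -1/12
S = 5/12
C² = P²·S² = 5/14 ; C = +0.597614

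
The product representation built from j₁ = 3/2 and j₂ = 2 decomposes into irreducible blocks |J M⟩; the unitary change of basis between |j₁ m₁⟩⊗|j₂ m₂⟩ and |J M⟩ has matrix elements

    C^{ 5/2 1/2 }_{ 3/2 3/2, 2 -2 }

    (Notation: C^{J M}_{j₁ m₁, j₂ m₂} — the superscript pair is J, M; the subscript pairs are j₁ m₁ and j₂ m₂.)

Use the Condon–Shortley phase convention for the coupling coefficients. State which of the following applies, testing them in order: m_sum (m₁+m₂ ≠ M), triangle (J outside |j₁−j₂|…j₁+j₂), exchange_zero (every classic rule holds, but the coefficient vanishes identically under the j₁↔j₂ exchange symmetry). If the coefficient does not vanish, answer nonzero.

m_sum

m-sum: m₁+m₂ = 3/2+(-2) = -1/2, M = 1/2  ✗ ⇒ coefficient is 0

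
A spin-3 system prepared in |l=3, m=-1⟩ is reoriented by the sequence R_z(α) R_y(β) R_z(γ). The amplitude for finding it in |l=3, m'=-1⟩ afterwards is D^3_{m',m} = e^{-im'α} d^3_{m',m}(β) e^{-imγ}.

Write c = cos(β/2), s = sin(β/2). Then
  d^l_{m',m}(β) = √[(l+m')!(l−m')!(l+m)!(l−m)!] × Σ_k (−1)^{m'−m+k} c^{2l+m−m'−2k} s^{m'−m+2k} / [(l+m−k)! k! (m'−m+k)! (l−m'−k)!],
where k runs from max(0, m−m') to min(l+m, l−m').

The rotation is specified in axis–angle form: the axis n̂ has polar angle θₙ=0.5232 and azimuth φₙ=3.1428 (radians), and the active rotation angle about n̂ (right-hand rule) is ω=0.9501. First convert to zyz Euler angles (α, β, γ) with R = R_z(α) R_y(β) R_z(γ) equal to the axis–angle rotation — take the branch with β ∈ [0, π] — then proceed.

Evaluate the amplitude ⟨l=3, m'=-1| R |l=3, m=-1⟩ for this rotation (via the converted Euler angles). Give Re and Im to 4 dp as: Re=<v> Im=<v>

Re=0.3287 Im=0.3655

Axis–angle → zyz. n̂ = (sinθₙcosφₙ, sinθₙsinφₙ, cosθₙ) = (-0.499654, -0.000603, +0.866225), ω = 0.9501.
R = I cosω + sinω [n̂]ₓ + (1−cosω) n̂n̂ᵀ gives
  R = [+0.686057, -0.704525, -0.181579; +0.704777, +0.581602, +0.406237; -0.180597, -0.406674, +0.895545]
β = atan2(√(R₁₃²+R₂₃²), R₃₃) = 0.461142; α = atan2(R₂₃, R₁₃) mod 2π = 1.991134; γ = atan2(R₃₂, −R₃₁) mod 2π = 5.130312
First d^3_{-1,-1}(β=0.4611), then the phase factors e^{-i(-1)α} and e^{-i(-1)γ}:
c=cos(0.461142/2)=0.973536, s=sin(0.461142/2)=0.228533; N=√[2·24·2·24]=48.000000
k∈{0,1,2} keeps every argument non-negative
  k=0: (−1)^0·48.0000/(48)·0.9735^6·0.2285^0 = +0.851358
  k=1: (−1)^1·48.0000/(6)·0.9735^4·0.2285^2 = -0.375317
  k=2: (−1)^2·48.0000/(8)·0.9735^2·0.2285^4 = +0.015512
d^3_{-1,-1}(0.4611) = +0.851358 -0.375317 +0.015512 = +0.491553
D = (-0.408069+0.912951i)·(+0.491553)·(+0.405863-0.913934i) = +0.328729+0.365460i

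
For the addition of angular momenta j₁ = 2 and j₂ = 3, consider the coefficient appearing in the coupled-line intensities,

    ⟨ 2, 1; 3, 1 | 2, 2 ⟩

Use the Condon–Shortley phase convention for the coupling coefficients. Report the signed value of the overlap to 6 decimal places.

-0.462910  (= −√(3/14))

j₁+j₂−J=3  J+j₁−j₂=1  J−j₁+j₂=3  j₁+j₂+J+1=8
(j₁±m₁, j₂±m₂, J±M) = (3,1,4,2,4,0)
P² = 216/7
sum k=1..1:
  [1] −1/12 = -1/12
S = -1/12
C² = P²·S² = 3/14 ; C = -0.462910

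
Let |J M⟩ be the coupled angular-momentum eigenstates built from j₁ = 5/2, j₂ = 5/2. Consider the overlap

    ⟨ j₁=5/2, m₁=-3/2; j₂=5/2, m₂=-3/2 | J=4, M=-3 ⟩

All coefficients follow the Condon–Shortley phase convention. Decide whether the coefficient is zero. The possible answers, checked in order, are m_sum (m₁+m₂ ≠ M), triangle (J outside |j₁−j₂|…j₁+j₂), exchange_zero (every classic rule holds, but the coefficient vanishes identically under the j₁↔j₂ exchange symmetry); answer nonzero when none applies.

m-sum: m₁+m₂ = -3/2+(-3/2) = -3, M = -3  ✓
triangle: |j₁−j₂| = 0 ≤ J = 4 ≤ j₁+j₂ = 5  ✓
exchange: j₁=j₂ and m₁=m₂, and (−1)^(j₁+j₂−J) = (−1)^1 = −1 forces ⟨j₁m₁;j₂m₂|JM⟩ = −⟨j₂m₂;j₁m₁|JM⟩ = −⟨j₁m₁;j₂m₂|JM⟩ ⇒ the coefficient vanishes identically
Racah sum check: Σ_k collapses to 0 ⇒ CG = 0

exchange_zero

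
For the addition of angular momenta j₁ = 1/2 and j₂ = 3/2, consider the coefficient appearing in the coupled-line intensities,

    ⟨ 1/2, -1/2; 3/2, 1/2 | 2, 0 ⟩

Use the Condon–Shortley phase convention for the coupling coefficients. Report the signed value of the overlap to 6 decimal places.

√[5·0!1!3!/5! · 0!1!2!1!2!2!] = √(2)
  +(−1)^0/∏(0,0,1,2,0,1)! = 1/2  (running 1/2)
⟨..|..⟩ = √(2)·(1/2) = +0.707107

+√(1/2) = +0.707107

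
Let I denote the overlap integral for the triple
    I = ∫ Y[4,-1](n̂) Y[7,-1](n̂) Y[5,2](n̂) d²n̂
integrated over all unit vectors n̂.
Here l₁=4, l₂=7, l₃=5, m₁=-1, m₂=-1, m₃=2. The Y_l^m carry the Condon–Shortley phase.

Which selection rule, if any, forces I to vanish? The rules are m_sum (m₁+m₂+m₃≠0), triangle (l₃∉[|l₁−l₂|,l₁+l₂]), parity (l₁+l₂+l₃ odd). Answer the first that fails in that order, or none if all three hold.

m₁+m₂+m₃ = -1 − 1 + 2 = 0  ✓
triangle: |4−7|=3 ≤ l₃=5 ≤ 4+7=11  ✓
parity: l₁+l₂+l₃ = 16 is even  ✓

none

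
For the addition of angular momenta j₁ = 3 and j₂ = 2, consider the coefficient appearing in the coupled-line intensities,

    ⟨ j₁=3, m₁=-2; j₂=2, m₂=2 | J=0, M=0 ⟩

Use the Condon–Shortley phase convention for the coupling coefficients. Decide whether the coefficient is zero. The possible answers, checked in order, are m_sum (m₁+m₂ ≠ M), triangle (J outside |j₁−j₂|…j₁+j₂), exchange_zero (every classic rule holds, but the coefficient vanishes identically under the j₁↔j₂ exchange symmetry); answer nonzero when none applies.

triangle

m-sum: m₁+m₂ = -2+2 = 0, M = 0  ✓
triangle: need |j₁−j₂| ≤ J ≤ j₁+j₂, i.e. J ∈ [1, 5]; J = 0 is outside ✗ ⇒ coefficient is 0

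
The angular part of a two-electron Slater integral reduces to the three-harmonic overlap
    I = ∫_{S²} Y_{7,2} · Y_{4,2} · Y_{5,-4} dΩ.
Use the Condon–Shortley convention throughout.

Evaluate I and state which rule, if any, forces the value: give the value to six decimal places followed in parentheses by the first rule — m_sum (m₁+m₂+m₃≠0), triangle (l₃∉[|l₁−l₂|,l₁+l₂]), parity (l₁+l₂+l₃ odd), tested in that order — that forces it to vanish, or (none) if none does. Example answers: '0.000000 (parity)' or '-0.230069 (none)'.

-0.139414 (none)

Checks pass: Σm=0; 16 even; l₃=5∈[3,11].
(2·7+1)(2·4+1)(2·5+1) = 1485
Δ: 6! 8! 2! / 17! → 1/6126120
sum: t=2:+1/69120 t=3:−1/20736 t=4:+1/69120 = -1/51840
3j²(7 4 5; 0 0 0) = Δ·Π!·Σ² = 280/21879  (sign +1)
sum: t=4:+1/483840 t=5:−1/4838400 = 1/537600
3j²(7 4 5; 2 2 -4) = Δ·Π!·Σ² = 2187/170170  (sign -1)
combine: 4πI² = 1485·280/21879·2187/170170 = 131220/537251
take √, sign -1: I = -0.13941403
No selection rule forces the value: the integral is nonzero (none).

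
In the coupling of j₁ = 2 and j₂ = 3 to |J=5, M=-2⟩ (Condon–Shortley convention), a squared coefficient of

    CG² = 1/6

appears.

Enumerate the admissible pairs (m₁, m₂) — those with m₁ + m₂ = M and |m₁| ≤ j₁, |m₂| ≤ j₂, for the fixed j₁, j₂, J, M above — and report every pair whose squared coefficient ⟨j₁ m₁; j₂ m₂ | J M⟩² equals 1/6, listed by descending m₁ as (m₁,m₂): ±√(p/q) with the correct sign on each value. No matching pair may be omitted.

(-2,0): +√(1/6)

Admissible pairs with m₁+m₂ = M = -2: (-2,0), (-1,-1), (0,-2), (1,-3)
  (m₁,m₂)=(1,-3): CG² = 1/30, CG = +√(1/30)
  (m₁,m₂)=(0,-2): CG² = 3/10, CG = +√(3/10)
  (m₁,m₂)=(-1,-1): CG² = 1/2, CG = +√(1/2)
  (m₁,m₂)=(-2,0): CG² = 1/6, CG = +√(1/6)   ← matches the target
Pairs with CG² = 1/6: (-2,0): +√(1/6)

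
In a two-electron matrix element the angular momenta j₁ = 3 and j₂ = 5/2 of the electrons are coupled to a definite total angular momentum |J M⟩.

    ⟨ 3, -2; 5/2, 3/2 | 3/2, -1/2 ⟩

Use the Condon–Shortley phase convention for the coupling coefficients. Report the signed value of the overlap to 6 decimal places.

triangle: 4!·2!·1!/8! = 48/40320
(j±m)!: 1!·5!·4!·1!·1!·2! = 5760
prefactor² = (2J+1)·Δ·N² = 192/7
  k=3: −1/(3!·1!·2!·1!·0!·0!) = -1/12
  k=4: +1/(4!·0!·1!·0!·1!·1!) = 1/24
Σ = -1/24  ⇒  CG² = 192/7·(-1/24)² = 1/21
CG = −√(1/21) = -0.218218

−√(1/21) ≈ -0.218218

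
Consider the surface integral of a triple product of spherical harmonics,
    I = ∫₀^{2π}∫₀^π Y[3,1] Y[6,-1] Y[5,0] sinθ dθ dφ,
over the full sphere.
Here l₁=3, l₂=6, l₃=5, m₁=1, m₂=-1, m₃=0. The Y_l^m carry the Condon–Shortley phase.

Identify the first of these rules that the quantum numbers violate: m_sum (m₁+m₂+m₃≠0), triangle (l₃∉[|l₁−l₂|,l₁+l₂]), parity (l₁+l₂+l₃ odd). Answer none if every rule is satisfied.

Σmᵢ = 0  ✓
l₃∈[|l₁−l₂|,l₁+l₂]=[3,9], have l₃=5  ✓
Σlᵢ = 14 ⇒ even  ✓

none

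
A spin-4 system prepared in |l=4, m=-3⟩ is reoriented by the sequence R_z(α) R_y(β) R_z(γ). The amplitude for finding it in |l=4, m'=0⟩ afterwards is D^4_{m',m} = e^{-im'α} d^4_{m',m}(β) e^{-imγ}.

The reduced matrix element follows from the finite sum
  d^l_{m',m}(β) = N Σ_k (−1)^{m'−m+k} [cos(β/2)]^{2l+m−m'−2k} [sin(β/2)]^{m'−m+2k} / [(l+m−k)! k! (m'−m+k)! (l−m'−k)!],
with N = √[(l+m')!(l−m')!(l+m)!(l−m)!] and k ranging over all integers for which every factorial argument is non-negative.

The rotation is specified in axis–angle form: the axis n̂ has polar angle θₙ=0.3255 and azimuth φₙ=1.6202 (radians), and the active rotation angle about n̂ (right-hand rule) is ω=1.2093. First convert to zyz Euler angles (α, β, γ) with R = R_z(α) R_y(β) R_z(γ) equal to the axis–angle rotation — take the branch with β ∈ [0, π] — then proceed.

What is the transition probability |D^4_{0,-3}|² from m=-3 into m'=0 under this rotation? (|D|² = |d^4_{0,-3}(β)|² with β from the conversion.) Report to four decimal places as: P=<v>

P=0.0040

Axis–angle → zyz. n̂ = (sinθₙcosφₙ, sinθₙsinφₙ, cosθₙ) = (-0.015792, +0.319392, +0.947491), ω = 1.2093.
R = I cosω + sinω [n̂]ₓ + (1−cosω) n̂n̂ᵀ gives
  R = [+0.353835, -0.889513, +0.289079; +0.882993, +0.419607, +0.210363; -0.308420, +0.180821, +0.933906]
β = atan2(√(R₁₃²+R₂₃²), R₃₃) = 0.365609; α = atan2(R₂₃, R₁₃) mod 2π = 0.629077; γ = atan2(R₃₂, −R₃₁) mod 2π = 0.530270
D^4_{0,-3}(0.6291,0.3656,0.5303) = e^{-i·0·0.6291}·d^4_{0,-3}(0.3656)·e^{-i·-3·0.5303}. Compute d first:
With c≡cos(β/2)=0.983338 and s≡sin(β/2)=0.181788, N=[24·24·1·5040]^{1/2}=1703.830978
k: max(0,(-3)−(0))=0 … min(4+(-3),4−(0))=1
  k=0: (−1)^3·1703.8310/(144)·0.9833^5·0.1818^3 = -0.065354
  k=1: (−1)^4·1703.8310/(144)·0.9833^3·0.1818^5 = +0.002234
d^4_{0,-3}(0.3656) = -0.065354 +0.002234 = -0.063121
|D^4_{0,-3}|² = |d^4_{0,-3}(β)|² = (-0.063121)² = 0.003984 (the z-rotation phases have unit modulus)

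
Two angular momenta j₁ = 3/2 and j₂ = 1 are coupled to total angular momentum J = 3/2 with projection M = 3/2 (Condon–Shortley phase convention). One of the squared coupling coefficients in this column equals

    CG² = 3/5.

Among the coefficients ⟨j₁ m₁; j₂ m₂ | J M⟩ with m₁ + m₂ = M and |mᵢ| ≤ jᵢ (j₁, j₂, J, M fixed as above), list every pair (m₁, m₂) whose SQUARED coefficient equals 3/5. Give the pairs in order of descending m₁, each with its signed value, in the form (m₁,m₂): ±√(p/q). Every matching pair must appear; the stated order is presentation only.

Admissible pairs with m₁+m₂ = M = 3/2: (1/2,1), (3/2,0)
  (m₁,m₂)=(3/2,0): CG² = 3/5, CG = +√(3/5)   ← matches the target
  (m₁,m₂)=(1/2,1): CG² = 2/5, CG = −√(2/5)
Pairs with CG² = 3/5: (3/2,0): +√(3/5)

(3/2,0): +√(3/5)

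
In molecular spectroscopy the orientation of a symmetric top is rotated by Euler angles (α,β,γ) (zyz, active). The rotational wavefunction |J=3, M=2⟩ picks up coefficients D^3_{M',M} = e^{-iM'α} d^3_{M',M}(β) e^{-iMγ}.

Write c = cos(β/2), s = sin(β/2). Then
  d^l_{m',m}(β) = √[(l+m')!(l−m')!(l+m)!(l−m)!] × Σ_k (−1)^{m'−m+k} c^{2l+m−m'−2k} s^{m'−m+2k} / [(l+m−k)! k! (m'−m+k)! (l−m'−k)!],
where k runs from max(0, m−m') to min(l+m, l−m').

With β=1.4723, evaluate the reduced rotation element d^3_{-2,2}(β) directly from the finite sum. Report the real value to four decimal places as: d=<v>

d=0.4665

d^3_{-2,2}(β=1.4723) via the finite sum:
c=cos(1.472300/2)=0.741059, s=sin(1.472300/2)=0.671440; N=√[1·120·120·1]=120.000000
k: max(0,(2)−(-2))=4 … min(3+(2),3−(-2))=5
  k=4: (−1)^0·120.0000/(24)·0.7411^2·0.6714^4 = +0.558090
  k=5: (−1)^1·120.0000/(120)·0.7411^0·0.6714^6 = -0.091631
d^3_{-2,2}(1.4723) = +0.558090 -0.091631 = +0.466459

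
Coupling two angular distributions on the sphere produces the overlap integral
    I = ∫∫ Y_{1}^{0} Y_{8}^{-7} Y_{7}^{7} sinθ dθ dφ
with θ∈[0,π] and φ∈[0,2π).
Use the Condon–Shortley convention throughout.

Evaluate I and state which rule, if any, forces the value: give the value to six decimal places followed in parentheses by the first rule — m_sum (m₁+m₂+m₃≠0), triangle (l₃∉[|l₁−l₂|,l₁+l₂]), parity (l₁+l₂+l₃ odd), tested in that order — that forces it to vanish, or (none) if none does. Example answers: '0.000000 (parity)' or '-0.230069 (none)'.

Rules hold: Σm=0, L=16 even, 7≤7≤9.
N = 3·17·15 = 765
Δ = 2!·0!·14!/17! = 1/2040
Racah Σ t=1..1: t=1:−1/25401600 = -1/25401600
⇒ 3j(1 8 7; 0 0 0)² = 8/255, sgn +1
Racah Σ t=1..1: t=1:−1/87178291200 = -1/87178291200
⇒ 3j(1 8 7; 0 -7 7)² = 1/136, sgn -1
4πI² = N·(3j₀)²·(3jₘ)² = 3/17
I = -1·√(0.176471/4π) = -0.11850352
No selection rule forces the value: the integral is nonzero (none).

-0.118504 (none)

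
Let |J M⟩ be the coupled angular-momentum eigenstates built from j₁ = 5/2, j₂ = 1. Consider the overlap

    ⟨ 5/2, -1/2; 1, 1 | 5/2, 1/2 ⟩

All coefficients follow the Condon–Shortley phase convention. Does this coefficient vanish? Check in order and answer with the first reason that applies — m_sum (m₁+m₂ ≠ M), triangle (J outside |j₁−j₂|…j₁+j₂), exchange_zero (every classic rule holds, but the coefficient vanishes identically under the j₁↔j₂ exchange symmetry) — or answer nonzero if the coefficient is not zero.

m-sum: m₁+m₂ = -1/2+1 = 1/2, M = 1/2  ✓
triangle: |j₁−j₂| = 3/2 ≤ J = 5/2 ≤ j₁+j₂ = 7/2  ✓
exchange: j₁≠j₂ or m₁≠m₂ — the exchange symmetry imposes no constraint here
value check: CG = −√(18/35) = -0.717137 ≠ 0

nonzero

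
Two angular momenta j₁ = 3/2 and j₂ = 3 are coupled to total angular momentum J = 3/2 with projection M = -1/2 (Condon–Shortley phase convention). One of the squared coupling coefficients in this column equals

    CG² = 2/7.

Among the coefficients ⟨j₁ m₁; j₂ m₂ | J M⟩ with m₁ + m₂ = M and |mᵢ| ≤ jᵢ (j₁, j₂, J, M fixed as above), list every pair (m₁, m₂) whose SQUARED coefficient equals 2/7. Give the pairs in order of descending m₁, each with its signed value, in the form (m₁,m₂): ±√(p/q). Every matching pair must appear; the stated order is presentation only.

Admissible pairs with m₁+m₂ = M = -1/2: (-3/2,1), (-1/2,0), (1/2,-1), (3/2,-2)
  (m₁,m₂)=(3/2,-2): CG² = 2/7, CG = +√(2/7)   ← matches the target
  (m₁,m₂)=(1/2,-1): CG² = 12/35, CG = −√(12/35)
  (m₁,m₂)=(-1/2,0): CG² = 9/35, CG = +√(9/35)
  (m₁,m₂)=(-3/2,1): CG² = 4/35, CG = −√(4/35)
Pairs with CG² = 2/7: (3/2,-2): +√(2/7)

(3/2,-2): +√(2/7)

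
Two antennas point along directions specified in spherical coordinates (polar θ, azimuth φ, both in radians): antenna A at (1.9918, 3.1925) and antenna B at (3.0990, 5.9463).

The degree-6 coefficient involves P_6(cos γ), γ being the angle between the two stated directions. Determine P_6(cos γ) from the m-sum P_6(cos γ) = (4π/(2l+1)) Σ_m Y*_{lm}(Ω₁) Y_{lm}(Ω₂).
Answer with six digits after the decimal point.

Summing Y*_{l m}(θ₁,φ₁)·Y_{l m}(θ₂,φ₂) over m ∈ [−6, 6]; prefactor 4π/(2·6+1) = 0.966644:
  m=-6: Y*=(0.266287, 0.083963)  Y=(-0.000000, 0.000000)  product (-0.000000, 0.000000)
  m=-5: Y*=(0.419142, 0.109052)  Y=(0.000000, -0.000000)  product (0.000000, -0.000000)
  m=-4: Y*=(0.202968, 0.041911)  Y=(0.000003, 0.000011)  product (0.000000, 0.000002)
  m=-3: Y*=(-0.232596, -0.035801)  Y=(-0.000213, -0.000340)  product (0.000037, 0.000087)
  m=-2: Y*=(-0.293045, -0.029940)  Y=(0.007343, 0.005863)  product (-0.001976, -0.001938)
  m=-1: Y*=(0.139655, 0.007116)  Y=(-0.131248, -0.045968)  product (-0.018002, -0.007354)
  m=+0: Y*=(0.306795, -0.000000)  Y=(0.997824, 0.000000)  product (0.306127, 0.000000)
  m=+1: Y*=(-0.139655, 0.007116)  Y=(0.131248, -0.045968)  product (-0.018002, 0.007354)
  m=+2: Y*=(-0.293045, 0.029940)  Y=(0.007343, -0.005863)  product (-0.001976, 0.001938)
  m=+3: Y*=(0.232596, -0.035801)  Y=(0.000213, -0.000340)  product (0.000037, -0.000087)
  m=+4: Y*=(0.202968, -0.041911)  Y=(0.000003, -0.000011)  product (0.000000, -0.000002)
  m=+5: Y*=(-0.419142, 0.109052)  Y=(-0.000000, -0.000000)  product (0.000000, 0.000000)
  m=+6: Y*=(0.266287, -0.083963)  Y=(-0.000000, -0.000000)  product (-0.000000, -0.000000)
Σ over m = (0.266245, 0.000000); ×(4π/13) → (0.257364, 0.000000). Real part: 0.257364

0.257364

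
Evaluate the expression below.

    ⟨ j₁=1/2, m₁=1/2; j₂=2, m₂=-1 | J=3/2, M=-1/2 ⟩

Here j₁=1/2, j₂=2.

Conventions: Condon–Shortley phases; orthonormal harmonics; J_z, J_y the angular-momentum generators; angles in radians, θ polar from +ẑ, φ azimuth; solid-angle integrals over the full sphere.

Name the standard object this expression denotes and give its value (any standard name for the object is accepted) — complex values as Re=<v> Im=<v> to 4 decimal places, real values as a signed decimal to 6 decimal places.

This is a Clebsch–Gordan (vector-coupling) coefficient.
j₁+j₂−J=1  J+j₁−j₂=0  J−j₁+j₂=3  j₁+j₂+J+1=5
(j₁±m₁, j₂±m₂, J±M) = (1,0,1,3,1,2)
P² = 12/5
sum k=0..0:
  [0] +1/2 = 1/2
S = 1/2
C² = P²·S² = 3/5 ; C = +0.774597

Clebsch–Gordan coefficient, +√(3/5) ≈ +0.774597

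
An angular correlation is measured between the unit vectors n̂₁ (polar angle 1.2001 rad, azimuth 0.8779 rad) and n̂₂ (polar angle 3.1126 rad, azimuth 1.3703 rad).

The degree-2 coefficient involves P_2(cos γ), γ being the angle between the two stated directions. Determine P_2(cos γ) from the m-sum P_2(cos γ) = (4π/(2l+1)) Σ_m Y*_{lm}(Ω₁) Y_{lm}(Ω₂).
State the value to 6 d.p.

-0.328327

Term-by-term m-sum for l=2 (normalisation 4π/5 = 2.513274):
  [-2]  conj(Y_{2,-2})(Ω₁) = -0.061730+0.329855i ; Y_{2,-2}(Ω₂) = -0.000299-0.000127i ; Δ = +0.000060-0.000091i
  [-1]  conj(Y_{2,-1})(Ω₁) = +0.166627+0.200703i ; Y_{2,-1}(Ω₂) = -0.004458+0.021937i ; Δ = -0.005146+0.002761i
  [+0]  conj(Y_{2,0})(Ω₁) = -0.191220-0.000000i ; Y_{2,0}(Ω₂) = +0.629988+0.000000i ; Δ = -0.120466-0.000000i
  [+1]  conj(Y_{2,1})(Ω₁) = -0.166627+0.200703i ; Y_{2,1}(Ω₂) = +0.004458+0.021937i ; Δ = -0.005146-0.002761i
  [+2]  conj(Y_{2,2})(Ω₁) = -0.061730-0.329855i ; Y_{2,2}(Ω₂) = -0.000299+0.000127i ; Δ = +0.000060+0.000091i
Σ over m = -0.130637-0.000000i; ×(4π/5) → -0.328327-0.000000i. Real part: -0.328327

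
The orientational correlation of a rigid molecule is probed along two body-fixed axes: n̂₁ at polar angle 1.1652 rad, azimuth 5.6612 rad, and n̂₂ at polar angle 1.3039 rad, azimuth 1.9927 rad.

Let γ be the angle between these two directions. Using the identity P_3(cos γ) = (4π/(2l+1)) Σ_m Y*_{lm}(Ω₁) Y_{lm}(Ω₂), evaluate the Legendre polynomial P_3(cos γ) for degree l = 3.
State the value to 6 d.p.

Expand P_3 via completeness: Σ_{m} conj(Y_{3,m}) at Ω₁ times Y_{3,m} at Ω₂ —
  m=-3: (-0.094159-0.309691i) × (+0.357166+0.112478i) = +0.001203-0.121202i  (running Σ = +0.001203-0.121202i)
  m=-2: (+0.109302-0.322442i) × (-0.166680+0.187384i) = +0.042202+0.074226i  (running Σ = +0.043405-0.046976i)
  m=-1: (-0.053479+0.038339i) × (+0.083258+0.185489i) = -0.011564-0.006728i  (running Σ = +0.031841-0.053703i)
  m=0: (-0.327113-0.000000i) × (-0.261033+0.000000i) = +0.085387+0.000000i  (running Σ = +0.117228-0.053703i)
  m=1: (+0.053479+0.038339i) × (-0.083258+0.185489i) = -0.011564+0.006728i  (running Σ = +0.105664-0.046976i)
  m=2: (+0.109302+0.322442i) × (-0.166680-0.187384i) = +0.042202-0.074226i  (running Σ = +0.147866-0.121202i)
  m=3: (+0.094159-0.309691i) × (-0.357166+0.112478i) = +0.001203+0.121202i  (running Σ = +0.149069+0.000000i)
Σ over m = +0.149069+0.000000i; ×(4π/7) → +0.267609+0.000000i. Real part: 0.267609

0.267609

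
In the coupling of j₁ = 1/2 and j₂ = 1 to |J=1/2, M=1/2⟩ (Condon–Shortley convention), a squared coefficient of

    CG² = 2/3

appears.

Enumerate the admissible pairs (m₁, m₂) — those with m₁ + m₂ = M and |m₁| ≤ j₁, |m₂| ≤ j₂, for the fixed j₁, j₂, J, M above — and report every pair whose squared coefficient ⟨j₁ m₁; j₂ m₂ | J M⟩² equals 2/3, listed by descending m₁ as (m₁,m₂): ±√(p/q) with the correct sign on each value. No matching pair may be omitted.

Admissible pairs with m₁+m₂ = M = 1/2: (-1/2,1), (1/2,0)
  (m₁,m₂)=(1/2,0): CG² = 1/3, CG = +√(1/3)
  (m₁,m₂)=(-1/2,1): CG² = 2/3, CG = −√(2/3)   ← matches the target
Pairs with CG² = 2/3: (-1/2,1): −√(2/3)

(-1/2,1): −√(2/3)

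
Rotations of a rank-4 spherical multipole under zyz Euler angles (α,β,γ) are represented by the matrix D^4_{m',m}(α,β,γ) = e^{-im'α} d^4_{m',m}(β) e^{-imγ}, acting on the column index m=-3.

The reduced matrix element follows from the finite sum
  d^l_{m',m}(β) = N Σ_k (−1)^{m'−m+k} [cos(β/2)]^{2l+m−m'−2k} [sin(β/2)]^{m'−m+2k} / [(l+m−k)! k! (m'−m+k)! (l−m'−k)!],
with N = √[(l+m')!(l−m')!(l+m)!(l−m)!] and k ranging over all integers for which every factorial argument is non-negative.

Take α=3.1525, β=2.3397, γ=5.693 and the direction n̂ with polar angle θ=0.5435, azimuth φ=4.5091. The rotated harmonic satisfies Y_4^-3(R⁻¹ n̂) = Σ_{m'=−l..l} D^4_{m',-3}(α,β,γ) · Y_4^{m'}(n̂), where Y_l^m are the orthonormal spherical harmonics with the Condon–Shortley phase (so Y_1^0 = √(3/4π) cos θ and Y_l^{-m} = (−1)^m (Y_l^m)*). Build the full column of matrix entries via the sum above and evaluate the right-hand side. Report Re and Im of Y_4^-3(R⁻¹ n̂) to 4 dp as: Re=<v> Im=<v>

Re=0.4029 Im=0.0496

Need the full column D^4_{m',-3} for m'=−4..4 at α=3.1525, β=2.3397, γ=5.6930.
cos(β/2)=0.390290, sin(β/2)=0.920692
d^4_{-4,-3}: single k=1 term ⇒ +0.003592;  D = -0.000559-0.003549i
d^4_{-3,-3}: k∈[0..1] ⇒ +0.000538 -0.020972 = -0.020434;  D = -0.003397-0.020150i
d^4_{-2,-3}: k∈[0..1] ⇒ -0.004752 +0.079335 = +0.074583;  D = -0.013202-0.073405i
d^4_{-1,-3}: k∈[0..1] ⇒ +0.023781 -0.220559 = -0.196779;  D = -0.036942-0.193280i
d^4_{0,-3}: k∈[0..1] ⇒ -0.083626 +0.465369 = +0.381743;  D = -0.075751-0.374152i
d^4_{1,-3}: k∈[0..1] ⇒ +0.220559 -0.736429 = -0.515870;  D = -0.107875-0.504465i
d^4_{2,-3}: k∈[0..1] ⇒ -0.441488 +0.818940 = +0.377452;  D = -0.082951-0.368224i
d^4_{3,-3}: k∈[0..1] ⇒ +0.649470 -0.516316 = +0.133154;  D = +0.030678+0.129572i
d^4_{4,-3}: single k=0 term ⇒ -0.619060;  D = +0.149189+0.600815i
Y_4^{m'}(θ=0.5435,φ=4.5091) and Σ D·Y over m':
  (-0.0006-0.0035i)·(+0.0217+0.0230i)  (-0.0034-0.0201i)·(+0.0849-0.1214i)  (-0.0132-0.0734i)·(-0.3392-0.1460i)  (-0.0369-0.1933i)·(-0.0900+0.4364i)  (-0.0758-0.3742i)·(-0.0205+0.0000i)  (-0.1079-0.5045i)·(+0.0900+0.4364i)  (-0.0830-0.3682i)·(-0.3392+0.1460i)  (+0.0307+0.1296i)·(-0.0849-0.1214i)  (+0.1492+0.6008i)·(+0.0217-0.0230i)
Y_4^-3(R⁻¹ n̂) = +0.402880+0.049622i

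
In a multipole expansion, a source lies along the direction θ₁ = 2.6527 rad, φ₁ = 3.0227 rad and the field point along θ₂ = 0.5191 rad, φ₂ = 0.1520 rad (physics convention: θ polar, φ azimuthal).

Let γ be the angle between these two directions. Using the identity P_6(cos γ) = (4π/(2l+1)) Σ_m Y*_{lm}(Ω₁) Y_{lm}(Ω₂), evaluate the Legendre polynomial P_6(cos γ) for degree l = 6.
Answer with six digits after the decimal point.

Term-by-term m-sum for l=6 (normalisation 4π/13 = 0.966644):
  m=-6: Y*=+0.003920-0.003392i  Y=+0.004409-0.005695i  product -0.000002-0.000037i
  m=-5: Y*=+0.027966-0.018906i  Y=+0.031648-0.030080i  product +0.000316-0.001440i
  m=-4: Y*=+0.116875-0.060190i  Y=+0.129360-0.090027i  product +0.009700-0.018308i
  m=-3: Y*=+0.311145-0.115937i  Y=+0.328148-0.160949i  product +0.083442-0.088123i
  m=-2: Y*=+0.489986-0.118758i  Y=+0.473076-0.148416i  product +0.214175-0.128903i
  m=-1: Y*=+0.282399-0.033734i  Y=+0.199753-0.030598i  product +0.055378-0.015379i
  m=+0: Y*=-0.327031-0.000000i  Y=-0.374713+0.000000i  product +0.122543+0.000000i
  m=+1: Y*=-0.282399-0.033734i  Y=-0.199753-0.030598i  product +0.055378+0.015379i
  m=+2: Y*=+0.489986+0.118758i  Y=+0.473076+0.148416i  product +0.214175+0.128903i
  m=+3: Y*=-0.311145-0.115937i  Y=-0.328148-0.160949i  product +0.083442+0.088123i
  m=+4: Y*=+0.116875+0.060190i  Y=+0.129360+0.090027i  product +0.009700+0.018308i
  m=+5: Y*=-0.027966-0.018906i  Y=-0.031648-0.030080i  product +0.000316+0.001440i
  m=+6: Y*=+0.003920+0.003392i  Y=+0.004409+0.005695i  product -0.000002+0.000037i
Accumulated sum +0.848561+0.000000i; after 4π/(2l+1) scaling, +0.820256+0.000000i ⇒ P_6 = 0.820256

0.820256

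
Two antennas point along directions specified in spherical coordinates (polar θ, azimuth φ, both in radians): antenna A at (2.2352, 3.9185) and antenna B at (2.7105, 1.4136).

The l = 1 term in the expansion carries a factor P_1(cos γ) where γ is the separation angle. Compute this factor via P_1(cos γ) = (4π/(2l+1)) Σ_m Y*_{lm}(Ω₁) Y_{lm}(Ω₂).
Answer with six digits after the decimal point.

0.295658

Expand P_1 via completeness: Σ_{m} conj(Y_{1,m}) at Ω₁ times Y_{1,m} at Ω₂ —
  m=-1: Y*=-0.19396 - 0.19069j  Y=0.02260 - 0.14259j  product -0.03157 + 0.02335j
  m=+0: Y*=-0.30127 + 0.00000j  Y=-0.44390 + 0.00000j  product 0.13373 + 0.00000j
  m=+1: Y*=0.19396 - 0.19069j  Y=-0.02260 - 0.14259j  product -0.03157 - 0.02335j
Σ over m = 0.07058 + 0.00000j; ×(4π/3) → 0.29566 + 0.00000j. Real part: 0.295658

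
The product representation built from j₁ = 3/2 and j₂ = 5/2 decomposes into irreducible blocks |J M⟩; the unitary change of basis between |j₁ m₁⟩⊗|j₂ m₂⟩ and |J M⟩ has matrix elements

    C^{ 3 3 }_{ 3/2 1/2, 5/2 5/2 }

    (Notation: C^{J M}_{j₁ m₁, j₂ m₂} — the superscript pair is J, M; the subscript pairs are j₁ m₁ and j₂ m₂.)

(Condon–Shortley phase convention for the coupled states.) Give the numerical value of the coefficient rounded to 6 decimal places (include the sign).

-0.790569

√[7·1!2!4!/8! · 2!1!5!0!6!0!] = √(1440)
  +(−1)^1/∏(1,0,0,4,2,0)! = -1/48  (running -1/48)
⟨..|..⟩ = √(1440)·(-1/48) = -0.790569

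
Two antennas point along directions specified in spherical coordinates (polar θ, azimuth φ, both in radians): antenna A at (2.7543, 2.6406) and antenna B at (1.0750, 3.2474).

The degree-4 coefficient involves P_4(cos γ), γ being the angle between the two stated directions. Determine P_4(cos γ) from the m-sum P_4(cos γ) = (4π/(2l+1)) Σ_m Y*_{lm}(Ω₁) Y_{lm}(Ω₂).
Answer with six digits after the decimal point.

Term-by-term m-sum for l=4 (normalisation 4π/9 = 1.396263):
  m=-4: Y*=(-0.003780, -0.008173)  Y=(0.241519, -0.108792)  product (-0.001802, -0.001563)
  m=-3: Y*=(0.004231, -0.062295)  Y=(-0.384979, 0.126478)  product (0.006250, 0.024517)
  m=-2: Y*=(0.128550, -0.201081)  Y=(0.147838, -0.031760)  product (0.012618, -0.033810)
  m=-1: Y*=(0.435550, -0.238504)  Y=(0.278699, -0.029599)  product (0.114328, -0.079363)
  m=+0: Y*=(0.318032, -0.000000)  Y=(-0.211242, 0.000000)  product (-0.067182, 0.000000)
  m=+1: Y*=(-0.435550, -0.238504)  Y=(-0.278699, -0.029599)  product (0.114328, 0.079363)
  m=+2: Y*=(0.128550, 0.201081)  Y=(0.147838, 0.031760)  product (0.012618, 0.033810)
  m=+3: Y*=(-0.004231, -0.062295)  Y=(0.384979, 0.126478)  product (0.006250, -0.024517)
  m=+4: Y*=(-0.003780, 0.008173)  Y=(0.241519, 0.108792)  product (-0.001802, 0.001563)
Total Σ_m = (0.195607, -0.000000). Multiply by 1.396263: (0.273119, -0.000000). P_4(cos γ) = 0.273119

0.273119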